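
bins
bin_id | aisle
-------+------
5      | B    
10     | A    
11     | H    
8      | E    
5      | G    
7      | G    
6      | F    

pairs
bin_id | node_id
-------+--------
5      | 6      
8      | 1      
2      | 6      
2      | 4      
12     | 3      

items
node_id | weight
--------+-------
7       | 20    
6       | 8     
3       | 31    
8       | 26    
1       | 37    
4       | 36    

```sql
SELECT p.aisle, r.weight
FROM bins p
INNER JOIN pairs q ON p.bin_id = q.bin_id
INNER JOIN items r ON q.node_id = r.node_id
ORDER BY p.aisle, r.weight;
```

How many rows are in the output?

3

Joins associate left-to-right: bins INNER JOIN pairs on bin_id gives 3 intermediate row(s).
Then INNER JOIN `items r` on node_id: keep only rows whose q.node_id appears in r.
Result: 3 row(s).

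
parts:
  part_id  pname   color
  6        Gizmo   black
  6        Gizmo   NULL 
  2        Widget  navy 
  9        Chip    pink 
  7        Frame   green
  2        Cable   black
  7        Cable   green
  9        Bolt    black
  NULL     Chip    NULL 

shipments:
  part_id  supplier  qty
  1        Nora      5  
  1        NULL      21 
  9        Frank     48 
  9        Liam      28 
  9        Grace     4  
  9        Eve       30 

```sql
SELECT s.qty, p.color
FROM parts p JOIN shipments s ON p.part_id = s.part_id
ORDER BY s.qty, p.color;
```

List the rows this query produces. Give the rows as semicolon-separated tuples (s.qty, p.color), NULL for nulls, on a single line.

INNER JOIN keeps only pairs where the ON condition holds.
Matching on p.part_id = s.part_id. A NULL in a compared column never satisfies the condition.
Matched pairs: 8.

(4, black); (4, pink); (28, black); (28, pink); (30, black); (30, pink); (48, black); (48, pink)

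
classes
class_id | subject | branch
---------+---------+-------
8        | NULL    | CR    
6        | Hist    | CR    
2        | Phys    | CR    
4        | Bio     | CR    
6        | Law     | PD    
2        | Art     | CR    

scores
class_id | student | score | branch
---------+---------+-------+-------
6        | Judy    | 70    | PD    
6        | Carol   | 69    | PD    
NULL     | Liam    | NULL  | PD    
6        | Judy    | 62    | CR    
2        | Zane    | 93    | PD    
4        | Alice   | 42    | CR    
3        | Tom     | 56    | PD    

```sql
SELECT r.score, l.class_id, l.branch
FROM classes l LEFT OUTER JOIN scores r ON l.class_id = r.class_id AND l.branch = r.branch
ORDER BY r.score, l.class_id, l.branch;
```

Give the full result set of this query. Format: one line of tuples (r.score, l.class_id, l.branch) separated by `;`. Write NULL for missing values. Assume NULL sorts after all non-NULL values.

LEFT JOIN keeps every row from `classes`; unmatched rows get NULL for `scores`'s columns.
Matching on l.class_id = r.class_id AND l.branch = r.branch. A NULL in a compared column never satisfies the condition.
Matched pairs: 4; unmatched l rows kept: 3.

(42, 4, CR); (62, 6, CR); (69, 6, PD); (70, 6, PD); (NULL, 2, CR); (NULL, 2, CR); (NULL, 8, CR)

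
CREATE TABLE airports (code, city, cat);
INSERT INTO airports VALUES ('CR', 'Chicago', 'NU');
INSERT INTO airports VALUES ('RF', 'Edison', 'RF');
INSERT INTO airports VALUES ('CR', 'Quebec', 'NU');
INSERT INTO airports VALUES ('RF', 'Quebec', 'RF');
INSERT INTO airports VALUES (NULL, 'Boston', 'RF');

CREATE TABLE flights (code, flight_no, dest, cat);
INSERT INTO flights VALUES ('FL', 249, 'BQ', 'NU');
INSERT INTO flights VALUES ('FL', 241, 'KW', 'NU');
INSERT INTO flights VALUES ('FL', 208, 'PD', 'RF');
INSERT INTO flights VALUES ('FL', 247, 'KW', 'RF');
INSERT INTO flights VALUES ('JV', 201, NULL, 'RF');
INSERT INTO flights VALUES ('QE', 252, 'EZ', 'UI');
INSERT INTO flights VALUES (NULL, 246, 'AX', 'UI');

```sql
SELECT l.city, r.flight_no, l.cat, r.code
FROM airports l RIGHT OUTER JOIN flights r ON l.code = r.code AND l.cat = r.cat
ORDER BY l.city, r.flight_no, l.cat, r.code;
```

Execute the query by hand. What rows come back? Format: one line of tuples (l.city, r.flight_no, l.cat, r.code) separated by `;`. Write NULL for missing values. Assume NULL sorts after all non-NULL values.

RIGHT JOIN keeps every row from `flights`; unmatched rows get NULL for `airports`'s columns.
Matching on l.code = r.code AND l.cat = r.cat. A NULL in a compared column never satisfies the condition.
Matched pairs: 0; unmatched r rows kept: 7.

(NULL, 201, NULL, JV); (NULL, 208, NULL, FL); (NULL, 241, NULL, FL); (NULL, 246, NULL, NULL); (NULL, 247, NULL, FL); (NULL, 249, NULL, FL); (NULL, 252, NULL, QE)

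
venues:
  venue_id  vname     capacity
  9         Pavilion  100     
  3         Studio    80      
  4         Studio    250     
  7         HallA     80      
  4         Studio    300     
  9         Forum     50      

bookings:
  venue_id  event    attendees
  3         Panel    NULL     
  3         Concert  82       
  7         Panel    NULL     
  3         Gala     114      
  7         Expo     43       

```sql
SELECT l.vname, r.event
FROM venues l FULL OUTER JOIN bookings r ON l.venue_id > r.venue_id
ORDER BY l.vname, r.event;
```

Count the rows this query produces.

20

FULL OUTER JOIN keeps every row from both sides; unmatched rows get NULL for the other side's columns.
Matching on l.venue_id > r.venue_id.
- l[0] venue_id=9 → 5 match(es) in r → 5 row(s).
- l[1] venue_id=3 → no match; kept with NULLs on the r side.
- l[2] venue_id=4 → 3 match(es) in r → 3 row(s).
- l[3] venue_id=7 → 3 match(es) in r → 3 row(s).
- l[4] venue_id=4 → 3 match(es) in r → 3 row(s).
- l[5] venue_id=9 → 5 match(es) in r → 5 row(s).
Total: 19 matched + 1 padded = 20 rows.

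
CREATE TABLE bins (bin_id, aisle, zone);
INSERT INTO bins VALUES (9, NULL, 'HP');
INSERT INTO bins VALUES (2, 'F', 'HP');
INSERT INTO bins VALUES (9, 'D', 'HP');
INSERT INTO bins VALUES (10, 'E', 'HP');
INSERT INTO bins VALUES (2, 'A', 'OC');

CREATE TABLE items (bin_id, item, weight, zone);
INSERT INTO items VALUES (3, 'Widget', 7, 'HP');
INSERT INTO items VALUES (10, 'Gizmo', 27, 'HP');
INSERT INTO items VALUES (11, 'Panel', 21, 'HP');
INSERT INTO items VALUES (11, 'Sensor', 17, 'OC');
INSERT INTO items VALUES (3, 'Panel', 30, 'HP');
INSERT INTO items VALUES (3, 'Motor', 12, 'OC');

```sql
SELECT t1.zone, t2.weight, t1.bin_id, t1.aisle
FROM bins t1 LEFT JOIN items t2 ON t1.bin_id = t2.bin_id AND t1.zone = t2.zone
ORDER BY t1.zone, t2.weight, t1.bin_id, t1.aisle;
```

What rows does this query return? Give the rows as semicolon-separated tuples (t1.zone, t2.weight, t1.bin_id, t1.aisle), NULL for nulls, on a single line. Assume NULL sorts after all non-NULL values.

(HP, 27, 10, E); (HP, NULL, 2, F); (HP, NULL, 9, D); (HP, NULL, 9, NULL); (OC, NULL, 2, A)

LEFT JOIN keeps every row from `bins`; unmatched rows get NULL for `items`'s columns.
Matching on t1.bin_id = t2.bin_id AND t1.zone = t2.zone.
Matched pairs: 1; unmatched t1 rows kept: 4.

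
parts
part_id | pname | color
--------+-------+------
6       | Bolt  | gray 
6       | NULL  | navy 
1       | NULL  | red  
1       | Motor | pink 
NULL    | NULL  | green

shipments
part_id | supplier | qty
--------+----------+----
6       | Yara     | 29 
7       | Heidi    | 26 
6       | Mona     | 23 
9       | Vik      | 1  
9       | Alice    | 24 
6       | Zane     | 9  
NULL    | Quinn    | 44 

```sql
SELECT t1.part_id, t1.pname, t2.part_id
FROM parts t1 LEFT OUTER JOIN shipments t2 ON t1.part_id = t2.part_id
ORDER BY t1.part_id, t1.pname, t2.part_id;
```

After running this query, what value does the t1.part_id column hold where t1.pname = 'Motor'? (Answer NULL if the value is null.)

1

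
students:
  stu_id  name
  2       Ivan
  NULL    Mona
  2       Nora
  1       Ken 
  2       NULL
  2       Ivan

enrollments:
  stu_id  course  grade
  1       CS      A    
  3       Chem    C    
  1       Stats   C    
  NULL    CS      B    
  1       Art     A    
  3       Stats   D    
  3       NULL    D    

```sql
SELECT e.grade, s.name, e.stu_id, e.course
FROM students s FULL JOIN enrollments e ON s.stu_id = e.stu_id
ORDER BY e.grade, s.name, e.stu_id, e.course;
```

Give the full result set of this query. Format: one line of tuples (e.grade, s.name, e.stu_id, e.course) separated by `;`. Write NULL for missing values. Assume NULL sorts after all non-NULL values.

(A, Ken, 1, Art); (A, Ken, 1, CS); (B, NULL, NULL, CS); (C, Ken, 1, Stats); (C, NULL, 3, Chem); (D, NULL, 3, Stats); (D, NULL, 3, NULL); (NULL, Ivan, NULL, NULL); (NULL, Ivan, NULL, NULL); (NULL, Mona, NULL, NULL); (NULL, Nora, NULL, NULL); (NULL, NULL, NULL, NULL)

FULL OUTER JOIN keeps every row from both sides; unmatched rows get NULL for the other side's columns.
Matching on s.stu_id = e.stu_id. A NULL in a compared column never satisfies the condition.
- s (stu_id=2) has no partner → padded with NULL.
- s (stu_id=NULL) has no partner → padded with NULL.
- s (stu_id=2) has no partner → padded with NULL.
- s (stu_id=1) pairs with 3 row(s) of e.
- s (stu_id=2) has no partner → padded with NULL.
- s (stu_id=2) has no partner → padded with NULL.
- plus 4 unmatched e row(s), each kept with NULL s columns.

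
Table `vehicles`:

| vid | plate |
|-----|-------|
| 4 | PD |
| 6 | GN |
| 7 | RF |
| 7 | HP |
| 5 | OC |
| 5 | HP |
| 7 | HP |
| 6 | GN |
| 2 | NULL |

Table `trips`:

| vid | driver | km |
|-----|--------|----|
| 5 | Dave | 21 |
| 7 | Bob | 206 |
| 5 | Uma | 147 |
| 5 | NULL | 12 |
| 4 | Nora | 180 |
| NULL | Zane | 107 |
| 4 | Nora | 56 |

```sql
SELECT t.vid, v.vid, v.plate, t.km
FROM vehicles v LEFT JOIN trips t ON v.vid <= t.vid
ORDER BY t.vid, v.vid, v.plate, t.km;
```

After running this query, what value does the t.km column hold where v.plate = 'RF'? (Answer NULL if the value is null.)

206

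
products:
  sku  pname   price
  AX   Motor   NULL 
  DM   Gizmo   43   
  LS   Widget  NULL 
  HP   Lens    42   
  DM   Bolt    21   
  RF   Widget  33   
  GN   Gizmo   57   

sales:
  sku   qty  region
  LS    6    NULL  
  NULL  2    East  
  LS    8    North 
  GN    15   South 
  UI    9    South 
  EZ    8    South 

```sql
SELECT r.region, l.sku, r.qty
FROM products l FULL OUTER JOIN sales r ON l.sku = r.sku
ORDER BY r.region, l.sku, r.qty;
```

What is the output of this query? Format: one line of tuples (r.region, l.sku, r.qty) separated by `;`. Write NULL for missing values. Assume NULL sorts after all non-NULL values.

FULL OUTER JOIN keeps every row from both sides; unmatched rows get NULL for the other side's columns.
Matching on l.sku = r.sku. A NULL in a compared column never satisfies the condition.
Matched pairs: 3; unmatched l rows kept: 5; unmatched r rows kept: 3.

(East, NULL, 2); (North, LS, 8); (South, GN, 15); (South, NULL, 8); (South, NULL, 9); (NULL, AX, NULL); (NULL, DM, NULL); (NULL, DM, NULL); (NULL, HP, NULL); (NULL, LS, 6); (NULL, RF, NULL)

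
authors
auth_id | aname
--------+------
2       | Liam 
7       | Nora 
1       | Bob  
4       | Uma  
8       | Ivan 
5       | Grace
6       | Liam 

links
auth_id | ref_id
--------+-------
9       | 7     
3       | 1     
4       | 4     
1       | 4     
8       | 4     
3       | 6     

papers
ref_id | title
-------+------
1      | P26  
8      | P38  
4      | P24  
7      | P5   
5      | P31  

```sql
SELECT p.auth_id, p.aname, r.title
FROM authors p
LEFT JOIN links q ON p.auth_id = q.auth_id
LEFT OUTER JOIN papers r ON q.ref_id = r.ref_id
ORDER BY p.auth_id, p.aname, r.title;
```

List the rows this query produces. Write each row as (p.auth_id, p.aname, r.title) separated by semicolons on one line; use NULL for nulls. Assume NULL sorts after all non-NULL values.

Evaluate left to right. First `authors p LEFT JOIN links q` on auth_id: 7 row(s).
Then LEFT JOIN `papers r` on ref_id: each of those 7 rows is kept; rows whose q.ref_id has no match in r get NULL for r's columns.

(1, Bob, P24); (2, Liam, NULL); (4, Uma, P24); (5, Grace, NULL); (6, Liam, NULL); (7, Nora, NULL); (8, Ivan, P24)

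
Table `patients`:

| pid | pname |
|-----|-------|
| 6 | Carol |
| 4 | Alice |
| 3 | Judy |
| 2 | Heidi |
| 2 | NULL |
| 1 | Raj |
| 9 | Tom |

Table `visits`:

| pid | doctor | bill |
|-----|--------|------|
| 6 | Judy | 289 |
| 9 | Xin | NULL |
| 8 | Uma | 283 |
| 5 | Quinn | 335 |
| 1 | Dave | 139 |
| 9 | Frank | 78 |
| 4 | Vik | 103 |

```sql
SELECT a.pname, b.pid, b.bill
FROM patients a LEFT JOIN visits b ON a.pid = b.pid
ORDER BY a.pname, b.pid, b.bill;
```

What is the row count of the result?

8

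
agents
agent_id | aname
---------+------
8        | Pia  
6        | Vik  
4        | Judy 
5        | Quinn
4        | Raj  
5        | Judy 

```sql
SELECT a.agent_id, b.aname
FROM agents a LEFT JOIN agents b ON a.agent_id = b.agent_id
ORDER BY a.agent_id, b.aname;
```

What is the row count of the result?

10

LEFT JOIN keeps every row from `agents a`; unmatched rows get NULL for `agents b`'s columns.
Matching on a.agent_id = b.agent_id.
Matched pairs: 10; unmatched a rows kept: 0.
Total: 10 rows.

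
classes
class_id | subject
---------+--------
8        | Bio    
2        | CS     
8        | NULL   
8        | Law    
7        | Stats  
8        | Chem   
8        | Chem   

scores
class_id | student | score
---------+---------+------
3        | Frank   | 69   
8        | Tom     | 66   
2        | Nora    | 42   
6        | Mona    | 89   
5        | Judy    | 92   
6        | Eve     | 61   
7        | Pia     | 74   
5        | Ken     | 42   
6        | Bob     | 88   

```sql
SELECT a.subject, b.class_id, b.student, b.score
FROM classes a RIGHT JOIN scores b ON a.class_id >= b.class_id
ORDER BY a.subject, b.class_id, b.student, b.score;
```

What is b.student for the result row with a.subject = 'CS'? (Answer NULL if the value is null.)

Nora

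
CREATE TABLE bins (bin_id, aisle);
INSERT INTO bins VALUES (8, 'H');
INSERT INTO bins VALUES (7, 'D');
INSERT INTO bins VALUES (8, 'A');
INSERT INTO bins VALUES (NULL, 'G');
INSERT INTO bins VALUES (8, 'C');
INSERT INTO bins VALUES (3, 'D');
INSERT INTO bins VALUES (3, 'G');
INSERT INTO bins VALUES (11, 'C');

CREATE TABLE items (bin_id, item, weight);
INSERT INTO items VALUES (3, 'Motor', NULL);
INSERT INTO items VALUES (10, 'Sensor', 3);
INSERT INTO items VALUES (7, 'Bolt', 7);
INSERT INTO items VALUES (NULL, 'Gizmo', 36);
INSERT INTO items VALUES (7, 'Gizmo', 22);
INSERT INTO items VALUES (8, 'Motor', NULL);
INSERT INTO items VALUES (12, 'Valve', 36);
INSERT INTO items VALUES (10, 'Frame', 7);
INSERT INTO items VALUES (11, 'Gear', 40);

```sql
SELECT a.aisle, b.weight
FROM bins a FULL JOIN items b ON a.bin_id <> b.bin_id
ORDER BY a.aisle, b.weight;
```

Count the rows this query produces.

50

FULL OUTER JOIN keeps every row from both sides; unmatched rows get NULL for the other side's columns.
Matching on a.bin_id <> b.bin_id. A NULL in a compared column never satisfies the condition.
- bin_id=8: 7 matching b row(s), so 7 row(s) emitted.
- bin_id=7: 6 matching b row(s), so 6 row(s) emitted.
- bin_id=8: 7 matching b row(s), so 7 row(s) emitted.
- bin_id=NULL: no b row matches, row kept with b columns NULL.
- bin_id=8: 7 matching b row(s), so 7 row(s) emitted.
- bin_id=3: 7 matching b row(s), so 7 row(s) emitted.
- bin_id=3: 7 matching b row(s), so 7 row(s) emitted.
- bin_id=11: 7 matching b row(s), so 7 row(s) emitted.
- 1 row(s) from b found no a partner → padded with NULL.
Total: 48 matched + 2 padded = 50 rows.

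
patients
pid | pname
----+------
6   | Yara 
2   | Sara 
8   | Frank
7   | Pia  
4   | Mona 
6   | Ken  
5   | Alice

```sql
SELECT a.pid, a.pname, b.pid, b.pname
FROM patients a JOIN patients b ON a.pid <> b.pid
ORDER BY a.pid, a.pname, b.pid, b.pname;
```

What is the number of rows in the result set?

40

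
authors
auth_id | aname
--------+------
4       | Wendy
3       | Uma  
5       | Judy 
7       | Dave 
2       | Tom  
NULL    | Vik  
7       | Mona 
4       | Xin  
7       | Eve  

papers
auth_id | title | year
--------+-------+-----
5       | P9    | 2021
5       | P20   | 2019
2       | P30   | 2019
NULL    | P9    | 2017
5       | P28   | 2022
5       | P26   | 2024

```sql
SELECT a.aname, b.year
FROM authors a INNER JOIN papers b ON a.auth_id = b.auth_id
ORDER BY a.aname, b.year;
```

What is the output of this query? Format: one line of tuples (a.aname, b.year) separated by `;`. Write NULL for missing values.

INNER JOIN keeps only pairs where the ON condition holds.
Matching on a.auth_id = b.auth_id. A NULL in a compared column never satisfies the condition.
- a row (auth_id=4): no match → dropped.
- a row (auth_id=3): no match → dropped.
- a row (auth_id=5): matches 4 b row(s) → 4 output row(s).
- a row (auth_id=7): no match → dropped.
- a row (auth_id=2): matches 1 b row(s) → 1 output row(s).
- a row (auth_id=NULL): no match → dropped.
- a row (auth_id=7): no match → dropped.
- a row (auth_id=4): no match → dropped.
- a row (auth_id=7): no match → dropped.
After projecting and ordering:
a.aname | b.year
Judy | 2019
Judy | 2021
Judy | 2022
Judy | 2024
Tom | 2019

(Judy, 2019); (Judy, 2021); (Judy, 2022); (Judy, 2024); (Tom, 2019)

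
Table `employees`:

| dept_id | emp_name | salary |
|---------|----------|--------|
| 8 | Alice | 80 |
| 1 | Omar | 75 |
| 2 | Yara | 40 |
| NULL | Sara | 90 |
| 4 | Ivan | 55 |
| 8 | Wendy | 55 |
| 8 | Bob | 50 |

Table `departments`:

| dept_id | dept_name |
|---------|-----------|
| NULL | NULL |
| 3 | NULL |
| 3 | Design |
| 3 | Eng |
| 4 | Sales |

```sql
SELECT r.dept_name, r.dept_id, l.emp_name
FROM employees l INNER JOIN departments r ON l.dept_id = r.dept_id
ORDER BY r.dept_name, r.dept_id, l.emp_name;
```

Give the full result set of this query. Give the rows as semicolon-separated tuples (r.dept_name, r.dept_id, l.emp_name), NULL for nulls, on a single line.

INNER JOIN keeps only pairs where the ON condition holds.
Matching on l.dept_id = r.dept_id. A NULL in a compared column never satisfies the condition.
- l[0] dept_id=8 → no match; dropped.
- l[1] dept_id=1 → no match; dropped.
- l[2] dept_id=2 → no match; dropped.
- l[3] dept_id=NULL → no match; dropped.
- l[4] dept_id=4 → 1 match(es) in r → 1 row(s).
- l[5] dept_id=8 → no match; dropped.
- l[6] dept_id=8 → no match; dropped.
After projecting and ordering:
r.dept_name | r.dept_id | l.emp_name
Sales | 4 | Ivan

(Sales, 4, Ivan)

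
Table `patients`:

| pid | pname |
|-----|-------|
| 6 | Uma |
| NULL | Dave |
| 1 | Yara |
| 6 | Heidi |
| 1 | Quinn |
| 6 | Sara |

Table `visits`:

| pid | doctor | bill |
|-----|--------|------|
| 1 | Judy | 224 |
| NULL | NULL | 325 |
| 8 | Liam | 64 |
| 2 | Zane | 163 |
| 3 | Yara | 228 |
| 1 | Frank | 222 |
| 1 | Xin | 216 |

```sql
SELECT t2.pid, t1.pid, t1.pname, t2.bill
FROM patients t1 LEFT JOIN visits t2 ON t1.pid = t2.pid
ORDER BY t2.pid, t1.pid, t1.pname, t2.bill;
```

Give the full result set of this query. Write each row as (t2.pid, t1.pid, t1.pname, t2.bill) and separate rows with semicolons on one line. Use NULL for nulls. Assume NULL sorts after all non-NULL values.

(1, 1, Quinn, 216); (1, 1, Quinn, 222); (1, 1, Quinn, 224); (1, 1, Yara, 216); (1, 1, Yara, 222); (1, 1, Yara, 224); (NULL, 6, Heidi, NULL); (NULL, 6, Sara, NULL); (NULL, 6, Uma, NULL); (NULL, NULL, Dave, NULL)

LEFT JOIN keeps every row from `patients`; unmatched rows get NULL for `visits`'s columns.
Matching on t1.pid = t2.pid. A NULL in a compared column never satisfies the condition.
- pid=6: no t2 row matches, row kept with t2 columns NULL.
- pid=NULL: no t2 row matches, row kept with t2 columns NULL.
- pid=1: 3 matching t2 row(s), so 3 row(s) emitted.
- pid=6: no t2 row matches, row kept with t2 columns NULL.
- pid=1: 3 matching t2 row(s), so 3 row(s) emitted.
- pid=6: no t2 row matches, row kept with t2 columns NULL.
After projecting and ordering:
t2.pid | t1.pid | t1.pname | t2.bill
1 | 1 | Quinn | 216
1 | 1 | Quinn | 222
1 | 1 | Quinn | 224
1 | 1 | Yara | 216
1 | 1 | Yara | 222
1 | 1 | Yara | 224
NULL | 6 | Heidi | NULL
NULL | 6 | Sara | NULL
NULL | 6 | Uma | NULL
NULL | NULL | Dave | NULL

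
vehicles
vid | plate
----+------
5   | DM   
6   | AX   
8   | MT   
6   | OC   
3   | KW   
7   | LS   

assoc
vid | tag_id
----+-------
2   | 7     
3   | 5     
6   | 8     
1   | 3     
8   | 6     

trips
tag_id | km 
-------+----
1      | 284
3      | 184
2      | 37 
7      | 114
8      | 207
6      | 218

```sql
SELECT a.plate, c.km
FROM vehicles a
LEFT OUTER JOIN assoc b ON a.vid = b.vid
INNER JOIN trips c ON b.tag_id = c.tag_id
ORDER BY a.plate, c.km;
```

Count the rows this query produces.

Evaluate left to right. First `vehicles a LEFT JOIN assoc b` on vid: 6 row(s).
Then INNER JOIN `trips c` on tag_id: keep only rows whose b.tag_id appears in c.
Result: 3 row(s).

3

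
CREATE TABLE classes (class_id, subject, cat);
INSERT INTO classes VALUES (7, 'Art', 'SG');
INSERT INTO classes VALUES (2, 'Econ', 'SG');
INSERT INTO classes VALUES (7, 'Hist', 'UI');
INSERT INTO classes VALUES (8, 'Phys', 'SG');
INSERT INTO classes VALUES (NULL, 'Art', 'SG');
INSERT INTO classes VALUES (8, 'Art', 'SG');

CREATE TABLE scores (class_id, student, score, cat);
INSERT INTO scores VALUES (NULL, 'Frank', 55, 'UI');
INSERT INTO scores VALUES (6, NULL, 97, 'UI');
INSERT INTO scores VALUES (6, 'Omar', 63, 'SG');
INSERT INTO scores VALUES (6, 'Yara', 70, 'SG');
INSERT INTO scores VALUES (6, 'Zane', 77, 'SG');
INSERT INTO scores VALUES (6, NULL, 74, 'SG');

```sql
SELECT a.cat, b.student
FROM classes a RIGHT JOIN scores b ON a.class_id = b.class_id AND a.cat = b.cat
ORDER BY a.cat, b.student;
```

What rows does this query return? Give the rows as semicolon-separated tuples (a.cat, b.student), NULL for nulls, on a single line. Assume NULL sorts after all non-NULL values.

RIGHT JOIN keeps every row from `scores`; unmatched rows get NULL for `classes`'s columns.
Matching on a.class_id = b.class_id AND a.cat = b.cat. A NULL in a compared column never satisfies the condition.
Matched pairs: 0; unmatched b rows kept: 6.

(NULL, Frank); (NULL, Omar); (NULL, Yara); (NULL, Zane); (NULL, NULL); (NULL, NULL)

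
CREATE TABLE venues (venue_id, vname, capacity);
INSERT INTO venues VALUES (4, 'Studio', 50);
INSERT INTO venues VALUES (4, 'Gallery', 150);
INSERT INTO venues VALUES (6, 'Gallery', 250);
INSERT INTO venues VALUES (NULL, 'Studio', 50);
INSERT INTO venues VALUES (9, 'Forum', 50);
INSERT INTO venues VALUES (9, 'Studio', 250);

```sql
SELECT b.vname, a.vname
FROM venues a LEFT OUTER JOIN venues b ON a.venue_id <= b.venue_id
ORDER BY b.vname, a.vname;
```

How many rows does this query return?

18

LEFT JOIN keeps every row from `venues a`; unmatched rows get NULL for `venues b`'s columns.
Matching on a.venue_id <= b.venue_id. A NULL in a compared column never satisfies the condition.
- a (venue_id=4) pairs with 5 row(s) of b.
- a (venue_id=4) pairs with 5 row(s) of b.
- a (venue_id=6) pairs with 3 row(s) of b.
- a (venue_id=NULL) has no partner → padded with NULL.
- a (venue_id=9) pairs with 2 row(s) of b.
- a (venue_id=9) pairs with 2 row(s) of b.
Total: 17 matched + 1 padded = 18 rows.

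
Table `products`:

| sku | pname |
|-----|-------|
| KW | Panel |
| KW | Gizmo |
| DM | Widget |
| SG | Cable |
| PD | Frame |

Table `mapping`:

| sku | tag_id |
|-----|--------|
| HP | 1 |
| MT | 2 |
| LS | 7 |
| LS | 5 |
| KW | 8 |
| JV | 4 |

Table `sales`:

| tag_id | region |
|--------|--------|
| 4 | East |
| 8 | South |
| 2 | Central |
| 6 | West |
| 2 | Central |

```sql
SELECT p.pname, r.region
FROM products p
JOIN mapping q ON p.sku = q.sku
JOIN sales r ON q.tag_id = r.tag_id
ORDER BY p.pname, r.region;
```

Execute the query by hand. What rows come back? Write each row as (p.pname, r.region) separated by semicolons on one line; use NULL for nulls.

Joins associate left-to-right: products INNER JOIN mapping on sku gives 2 intermediate row(s).
Then INNER JOIN `sales r` on tag_id: keep only rows whose q.tag_id appears in r.

(Gizmo, South); (Panel, South)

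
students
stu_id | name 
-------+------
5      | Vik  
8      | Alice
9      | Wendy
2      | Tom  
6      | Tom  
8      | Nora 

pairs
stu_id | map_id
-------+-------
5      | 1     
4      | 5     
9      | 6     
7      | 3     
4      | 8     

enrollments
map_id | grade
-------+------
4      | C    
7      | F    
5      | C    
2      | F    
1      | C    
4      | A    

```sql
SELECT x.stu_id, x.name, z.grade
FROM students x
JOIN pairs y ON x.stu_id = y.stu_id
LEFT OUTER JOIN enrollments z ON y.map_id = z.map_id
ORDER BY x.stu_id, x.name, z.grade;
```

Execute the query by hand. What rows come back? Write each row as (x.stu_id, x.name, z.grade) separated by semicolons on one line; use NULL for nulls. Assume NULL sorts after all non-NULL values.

(5, Vik, C); (9, Wendy, NULL)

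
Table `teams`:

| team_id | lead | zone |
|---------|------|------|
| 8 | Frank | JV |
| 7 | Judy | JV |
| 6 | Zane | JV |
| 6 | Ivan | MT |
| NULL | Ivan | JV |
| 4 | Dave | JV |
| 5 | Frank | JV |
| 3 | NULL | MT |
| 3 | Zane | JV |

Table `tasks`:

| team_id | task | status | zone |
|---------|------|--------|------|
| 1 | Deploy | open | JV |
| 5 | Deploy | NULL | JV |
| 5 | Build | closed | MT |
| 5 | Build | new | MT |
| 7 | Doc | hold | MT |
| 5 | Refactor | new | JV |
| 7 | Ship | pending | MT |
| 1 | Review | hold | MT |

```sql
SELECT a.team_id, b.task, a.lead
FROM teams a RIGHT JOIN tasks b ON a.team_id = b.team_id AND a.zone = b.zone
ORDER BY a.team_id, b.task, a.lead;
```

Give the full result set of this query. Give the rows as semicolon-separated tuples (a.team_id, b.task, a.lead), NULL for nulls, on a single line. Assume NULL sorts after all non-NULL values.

(5, Deploy, Frank); (5, Refactor, Frank); (NULL, Build, NULL); (NULL, Build, NULL); (NULL, Deploy, NULL); (NULL, Doc, NULL); (NULL, Review, NULL); (NULL, Ship, NULL)

RIGHT JOIN keeps every row from `tasks`; unmatched rows get NULL for `teams`'s columns.
Matching on a.team_id = b.team_id AND a.zone = b.zone. A NULL in a compared column never satisfies the condition.
Matched pairs: 2; unmatched b rows kept: 6.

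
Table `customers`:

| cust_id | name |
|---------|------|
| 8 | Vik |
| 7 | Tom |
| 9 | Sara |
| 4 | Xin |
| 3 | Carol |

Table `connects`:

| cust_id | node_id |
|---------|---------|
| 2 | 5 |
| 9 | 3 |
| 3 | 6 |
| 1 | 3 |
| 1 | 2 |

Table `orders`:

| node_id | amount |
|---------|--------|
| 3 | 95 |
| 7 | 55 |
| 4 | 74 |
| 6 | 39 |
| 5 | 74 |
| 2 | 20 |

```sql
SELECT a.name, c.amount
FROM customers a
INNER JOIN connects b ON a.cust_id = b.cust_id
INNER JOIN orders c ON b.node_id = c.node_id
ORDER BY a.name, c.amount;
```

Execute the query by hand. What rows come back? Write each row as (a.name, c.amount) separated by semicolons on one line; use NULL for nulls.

(Carol, 39); (Sara, 95)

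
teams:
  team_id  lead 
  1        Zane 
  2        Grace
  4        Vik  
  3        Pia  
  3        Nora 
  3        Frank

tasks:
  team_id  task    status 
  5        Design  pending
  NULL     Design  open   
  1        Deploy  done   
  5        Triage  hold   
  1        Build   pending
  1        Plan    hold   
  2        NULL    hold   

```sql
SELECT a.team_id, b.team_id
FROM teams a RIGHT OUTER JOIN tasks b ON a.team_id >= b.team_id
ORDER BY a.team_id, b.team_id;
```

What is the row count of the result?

RIGHT JOIN keeps every row from `tasks`; unmatched rows get NULL for `teams`'s columns.
Matching on a.team_id >= b.team_id. A NULL in a compared column never satisfies the condition.
- a[0] team_id=1 → 3 match(es) in b → 3 row(s).
- a[1] team_id=2 → 4 match(es) in b → 4 row(s).
- a[2] team_id=4 → 4 match(es) in b → 4 row(s).
- a[3] team_id=3 → 4 match(es) in b → 4 row(s).
- a[4] team_id=3 → 4 match(es) in b → 4 row(s).
- a[5] team_id=3 → 4 match(es) in b → 4 row(s).
- plus 3 unmatched b row(s), each kept with NULL a columns.
Total: 23 matched + 3 padded = 26 rows.

26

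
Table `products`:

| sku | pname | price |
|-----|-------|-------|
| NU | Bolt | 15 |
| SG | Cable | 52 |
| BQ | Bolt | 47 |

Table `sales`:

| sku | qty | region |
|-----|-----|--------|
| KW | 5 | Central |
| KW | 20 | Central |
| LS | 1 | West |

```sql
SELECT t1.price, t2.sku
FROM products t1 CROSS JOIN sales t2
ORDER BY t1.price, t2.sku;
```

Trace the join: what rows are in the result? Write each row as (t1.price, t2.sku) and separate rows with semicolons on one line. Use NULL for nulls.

(15, KW); (15, KW); (15, LS); (47, KW); (47, KW); (47, LS); (52, KW); (52, KW); (52, LS)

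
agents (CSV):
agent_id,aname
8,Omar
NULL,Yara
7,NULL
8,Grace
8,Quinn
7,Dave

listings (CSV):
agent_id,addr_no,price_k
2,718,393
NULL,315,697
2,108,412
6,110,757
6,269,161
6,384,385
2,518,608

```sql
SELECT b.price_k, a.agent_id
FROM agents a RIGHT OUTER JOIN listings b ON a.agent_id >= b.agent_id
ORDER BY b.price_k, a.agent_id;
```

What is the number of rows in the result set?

31

RIGHT JOIN keeps every row from `listings`; unmatched rows get NULL for `agents`'s columns.
Matching on a.agent_id >= b.agent_id. A NULL in a compared column never satisfies the condition.
Matched pairs: 30; unmatched b rows kept: 1.
Total: 30 matched + 1 padded = 31 rows.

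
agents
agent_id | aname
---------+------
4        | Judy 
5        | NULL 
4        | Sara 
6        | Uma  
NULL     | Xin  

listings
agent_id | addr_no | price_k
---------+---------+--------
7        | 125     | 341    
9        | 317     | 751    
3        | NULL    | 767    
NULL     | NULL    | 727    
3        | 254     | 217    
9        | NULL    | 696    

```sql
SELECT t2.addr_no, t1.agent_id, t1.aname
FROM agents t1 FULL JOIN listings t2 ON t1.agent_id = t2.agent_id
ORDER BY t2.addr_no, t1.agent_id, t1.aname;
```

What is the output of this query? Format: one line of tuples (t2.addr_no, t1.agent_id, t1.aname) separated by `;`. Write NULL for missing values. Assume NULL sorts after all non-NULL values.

FULL OUTER JOIN keeps every row from both sides; unmatched rows get NULL for the other side's columns.
Matching on t1.agent_id = t2.agent_id. A NULL in a compared column never satisfies the condition.
- t1 (agent_id=4) has no partner → padded with NULL.
- t1 (agent_id=5) has no partner → padded with NULL.
- t1 (agent_id=4) has no partner → padded with NULL.
- t1 (agent_id=6) has no partner → padded with NULL.
- t1 (agent_id=NULL) has no partner → padded with NULL.
- 6 row(s) from t2 found no t1 partner → padded with NULL.

(125, NULL, NULL); (254, NULL, NULL); (317, NULL, NULL); (NULL, 4, Judy); (NULL, 4, Sara); (NULL, 5, NULL); (NULL, 6, Uma); (NULL, NULL, Xin); (NULL, NULL, NULL); (NULL, NULL, NULL); (NULL, NULL, NULL)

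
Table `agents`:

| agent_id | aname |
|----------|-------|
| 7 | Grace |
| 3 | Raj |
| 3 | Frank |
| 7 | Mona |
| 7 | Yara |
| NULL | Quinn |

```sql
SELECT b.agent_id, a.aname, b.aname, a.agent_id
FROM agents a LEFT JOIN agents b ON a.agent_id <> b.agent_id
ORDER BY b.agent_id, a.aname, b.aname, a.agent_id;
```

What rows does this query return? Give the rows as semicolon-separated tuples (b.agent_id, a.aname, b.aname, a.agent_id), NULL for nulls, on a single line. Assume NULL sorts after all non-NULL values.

(3, Grace, Frank, 7); (3, Grace, Raj, 7); (3, Mona, Frank, 7); (3, Mona, Raj, 7); (3, Yara, Frank, 7); (3, Yara, Raj, 7); (7, Frank, Grace, 3); (7, Frank, Mona, 3); (7, Frank, Yara, 3); (7, Raj, Grace, 3); (7, Raj, Mona, 3); (7, Raj, Yara, 3); (NULL, Quinn, NULL, NULL)

LEFT JOIN keeps every row from `agents a`; unmatched rows get NULL for `agents b`'s columns.
Matching on a.agent_id <> b.agent_id. A NULL in a compared column never satisfies the condition.
- a row (agent_id=7): matches 2 b row(s) → 2 output row(s).
- a row (agent_id=3): matches 3 b row(s) → 3 output row(s).
- a row (agent_id=3): matches 3 b row(s) → 3 output row(s).
- a row (agent_id=7): matches 2 b row(s) → 2 output row(s).
- a row (agent_id=7): matches 2 b row(s) → 2 output row(s).
- a row (agent_id=NULL): no match → kept, b columns NULL.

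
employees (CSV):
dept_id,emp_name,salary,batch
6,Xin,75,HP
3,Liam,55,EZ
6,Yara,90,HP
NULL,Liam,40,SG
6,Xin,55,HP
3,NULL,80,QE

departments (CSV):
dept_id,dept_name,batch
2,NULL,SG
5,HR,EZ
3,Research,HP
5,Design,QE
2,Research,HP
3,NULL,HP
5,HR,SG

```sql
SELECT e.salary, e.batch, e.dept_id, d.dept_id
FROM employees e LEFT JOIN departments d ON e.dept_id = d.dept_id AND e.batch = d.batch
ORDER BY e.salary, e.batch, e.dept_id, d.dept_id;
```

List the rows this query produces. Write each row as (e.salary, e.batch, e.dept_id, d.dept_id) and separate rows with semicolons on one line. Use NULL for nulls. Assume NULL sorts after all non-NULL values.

(40, SG, NULL, NULL); (55, EZ, 3, NULL); (55, HP, 6, NULL); (75, HP, 6, NULL); (80, QE, 3, NULL); (90, HP, 6, NULL)

LEFT JOIN keeps every row from `employees`; unmatched rows get NULL for `departments`'s columns.
Matching on e.dept_id = d.dept_id AND e.batch = d.batch. A NULL in a compared column never satisfies the condition.
Matched pairs: 0; unmatched e rows kept: 6.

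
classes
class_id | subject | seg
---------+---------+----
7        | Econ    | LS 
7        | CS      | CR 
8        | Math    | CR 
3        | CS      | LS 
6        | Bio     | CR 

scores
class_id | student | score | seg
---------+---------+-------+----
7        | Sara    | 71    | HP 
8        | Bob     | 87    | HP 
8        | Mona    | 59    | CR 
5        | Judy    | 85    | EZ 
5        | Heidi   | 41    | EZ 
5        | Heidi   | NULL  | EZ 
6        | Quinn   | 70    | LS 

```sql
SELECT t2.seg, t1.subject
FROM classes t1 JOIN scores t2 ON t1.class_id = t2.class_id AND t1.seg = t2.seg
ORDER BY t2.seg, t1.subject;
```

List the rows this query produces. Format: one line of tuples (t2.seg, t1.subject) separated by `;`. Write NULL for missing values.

INNER JOIN keeps only pairs where the ON condition holds.
Matching on t1.class_id = t2.class_id AND t1.seg = t2.seg.
Matched pairs: 1.

(CR, Math)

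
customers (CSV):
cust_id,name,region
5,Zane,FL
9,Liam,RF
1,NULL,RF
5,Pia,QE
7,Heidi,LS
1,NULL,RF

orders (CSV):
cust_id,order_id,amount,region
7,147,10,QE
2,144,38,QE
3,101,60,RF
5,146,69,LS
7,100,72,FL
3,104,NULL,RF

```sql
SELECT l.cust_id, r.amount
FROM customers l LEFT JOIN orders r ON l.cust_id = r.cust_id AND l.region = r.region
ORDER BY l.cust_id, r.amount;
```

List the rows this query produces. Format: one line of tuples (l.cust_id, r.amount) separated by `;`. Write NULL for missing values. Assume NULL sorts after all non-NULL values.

(1, NULL); (1, NULL); (5, NULL); (5, NULL); (7, NULL); (9, NULL)

LEFT JOIN keeps every row from `customers`; unmatched rows get NULL for `orders`'s columns.
Matching on l.cust_id = r.cust_id AND l.region = r.region.
Matched pairs: 0; unmatched l rows kept: 6.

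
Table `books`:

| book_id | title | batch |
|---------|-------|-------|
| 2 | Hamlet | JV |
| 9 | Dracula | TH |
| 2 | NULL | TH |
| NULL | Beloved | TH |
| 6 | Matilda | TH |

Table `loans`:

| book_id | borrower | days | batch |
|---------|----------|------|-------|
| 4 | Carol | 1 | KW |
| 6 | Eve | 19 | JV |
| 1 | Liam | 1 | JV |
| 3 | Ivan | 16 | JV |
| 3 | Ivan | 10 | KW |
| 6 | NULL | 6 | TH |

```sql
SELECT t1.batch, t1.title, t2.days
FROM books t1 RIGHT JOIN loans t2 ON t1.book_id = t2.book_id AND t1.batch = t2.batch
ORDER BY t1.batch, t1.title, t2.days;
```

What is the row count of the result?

6

RIGHT JOIN keeps every row from `loans`; unmatched rows get NULL for `books`'s columns.
Matching on t1.book_id = t2.book_id AND t1.batch = t2.batch. A NULL in a compared column never satisfies the condition.
- book_id=2, batch=JV: no matching t2 row.
- book_id=9, batch=TH: no matching t2 row.
- book_id=2, batch=TH: no matching t2 row.
- book_id=NULL, batch=TH: no matching t2 row.
- book_id=6, batch=TH: 1 matching t2 row(s), so 1 row(s) emitted.
- 5 t2 row(s) had no t1 match → kept, t1 columns NULL.
Total: 1 matched + 5 padded = 6 rows.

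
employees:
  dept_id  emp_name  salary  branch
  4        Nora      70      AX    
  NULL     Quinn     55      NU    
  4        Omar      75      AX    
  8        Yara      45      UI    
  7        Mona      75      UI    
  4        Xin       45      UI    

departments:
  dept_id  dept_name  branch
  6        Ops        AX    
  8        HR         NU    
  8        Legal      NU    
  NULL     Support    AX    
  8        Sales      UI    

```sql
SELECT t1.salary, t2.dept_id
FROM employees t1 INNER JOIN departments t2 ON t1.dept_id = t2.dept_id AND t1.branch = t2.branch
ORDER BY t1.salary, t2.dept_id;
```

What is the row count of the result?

1

INNER JOIN keeps only pairs where the ON condition holds.
Matching on t1.dept_id = t2.dept_id AND t1.branch = t2.branch. A NULL in a compared column never satisfies the condition.
- t1 (dept_id=4, branch=AX) has no partner → excluded.
- t1 (dept_id=NULL, branch=NU) has no partner → excluded.
- t1 (dept_id=4, branch=AX) has no partner → excluded.
- t1 (dept_id=8, branch=UI) pairs with 1 row(s) of t2.
- t1 (dept_id=7, branch=UI) has no partner → excluded.
- t1 (dept_id=4, branch=UI) has no partner → excluded.
Total: 1 rows.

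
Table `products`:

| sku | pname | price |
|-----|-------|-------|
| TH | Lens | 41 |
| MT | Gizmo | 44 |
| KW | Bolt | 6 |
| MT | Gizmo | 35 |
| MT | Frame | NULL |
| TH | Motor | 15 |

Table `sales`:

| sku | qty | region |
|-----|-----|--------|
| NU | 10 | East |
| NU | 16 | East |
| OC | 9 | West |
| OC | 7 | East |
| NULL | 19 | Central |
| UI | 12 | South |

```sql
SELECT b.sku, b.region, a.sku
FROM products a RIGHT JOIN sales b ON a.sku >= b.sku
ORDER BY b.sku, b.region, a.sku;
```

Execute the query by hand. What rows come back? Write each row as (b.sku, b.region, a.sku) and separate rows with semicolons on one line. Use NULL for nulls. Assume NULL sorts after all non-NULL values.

(NU, East, TH); (NU, East, TH); (NU, East, TH); (NU, East, TH); (OC, East, TH); (OC, East, TH); (OC, West, TH); (OC, West, TH); (UI, South, NULL); (NULL, Central, NULL)

RIGHT JOIN keeps every row from `sales`; unmatched rows get NULL for `products`'s columns.
Matching on a.sku >= b.sku. A NULL in a compared column never satisfies the condition.
Matched pairs: 8; unmatched b rows kept: 2.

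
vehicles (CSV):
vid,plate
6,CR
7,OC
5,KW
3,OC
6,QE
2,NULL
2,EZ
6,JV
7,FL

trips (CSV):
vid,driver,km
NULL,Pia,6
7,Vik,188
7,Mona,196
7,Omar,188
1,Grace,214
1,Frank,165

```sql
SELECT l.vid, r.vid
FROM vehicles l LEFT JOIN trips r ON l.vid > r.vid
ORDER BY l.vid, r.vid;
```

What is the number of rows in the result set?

18

LEFT JOIN keeps every row from `vehicles`; unmatched rows get NULL for `trips`'s columns.
Matching on l.vid > r.vid. A NULL in a compared column never satisfies the condition.
- l[0] vid=6 → 2 match(es) in r → 2 row(s).
- l[1] vid=7 → 2 match(es) in r → 2 row(s).
- l[2] vid=5 → 2 match(es) in r → 2 row(s).
- l[3] vid=3 → 2 match(es) in r → 2 row(s).
- l[4] vid=6 → 2 match(es) in r → 2 row(s).
- l[5] vid=2 → 2 match(es) in r → 2 row(s).
- l[6] vid=2 → 2 match(es) in r → 2 row(s).
- l[7] vid=6 → 2 match(es) in r → 2 row(s).
- l[8] vid=7 → 2 match(es) in r → 2 row(s).
Total: 18 rows.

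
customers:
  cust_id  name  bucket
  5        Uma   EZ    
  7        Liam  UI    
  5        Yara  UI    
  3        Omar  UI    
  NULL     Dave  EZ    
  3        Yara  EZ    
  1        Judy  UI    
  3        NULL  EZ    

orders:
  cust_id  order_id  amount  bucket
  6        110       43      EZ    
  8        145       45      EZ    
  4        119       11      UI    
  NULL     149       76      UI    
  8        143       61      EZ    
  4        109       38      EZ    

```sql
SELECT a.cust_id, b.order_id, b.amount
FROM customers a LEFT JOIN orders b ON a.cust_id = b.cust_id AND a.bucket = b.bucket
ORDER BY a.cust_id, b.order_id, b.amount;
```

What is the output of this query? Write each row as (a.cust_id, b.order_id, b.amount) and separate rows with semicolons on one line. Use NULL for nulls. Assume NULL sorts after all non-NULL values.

(1, NULL, NULL); (3, NULL, NULL); (3, NULL, NULL); (3, NULL, NULL); (5, NULL, NULL); (5, NULL, NULL); (7, NULL, NULL); (NULL, NULL, NULL)

LEFT JOIN keeps every row from `customers`; unmatched rows get NULL for `orders`'s columns.
Matching on a.cust_id = b.cust_id AND a.bucket = b.bucket. A NULL in a compared column never satisfies the condition.
- a[0] cust_id=5, bucket=EZ → no match; kept with NULLs on the b side.
- a[1] cust_id=7, bucket=UI → no match; kept with NULLs on the b side.
- a[2] cust_id=5, bucket=UI → no match; kept with NULLs on the b side.
- a[3] cust_id=3, bucket=UI → no match; kept with NULLs on the b side.
- a[4] cust_id=NULL, bucket=EZ → no match; kept with NULLs on the b side.
- a[5] cust_id=3, bucket=EZ → no match; kept with NULLs on the b side.
- a[6] cust_id=1, bucket=UI → no match; kept with NULLs on the b side.
- a[7] cust_id=3, bucket=EZ → no match; kept with NULLs on the b side.
After projecting and ordering:
a.cust_id | b.order_id | b.amount
1 | NULL | NULL
3 | NULL | NULL
3 | NULL | NULL
3 | NULL | NULL
5 | NULL | NULL
5 | NULL | NULL
7 | NULL | NULL
NULL | NULL | NULL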